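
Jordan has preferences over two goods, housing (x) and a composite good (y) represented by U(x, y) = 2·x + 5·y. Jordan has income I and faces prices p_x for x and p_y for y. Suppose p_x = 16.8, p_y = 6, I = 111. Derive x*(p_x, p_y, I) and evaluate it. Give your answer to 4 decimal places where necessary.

Perfect substitutes: compare marginal utility per dollar. 2/p_x vs 5/p_y → 0.119 vs 0.8333.
y gives more utility per dollar, so spend all income on y: y* = I/p_y, x* = 0.
Numerically: x* = 0, y* = 18.5.

x* = 0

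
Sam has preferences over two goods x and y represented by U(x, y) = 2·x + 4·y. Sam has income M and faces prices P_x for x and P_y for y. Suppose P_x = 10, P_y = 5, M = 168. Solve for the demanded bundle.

x* = 0, y* = 33.6

Linear utility — the consumer picks whichever good has higher MU/price: 2/10 = 0.2 vs 4/5 = 0.8.
y gives more utility per dollar, so spend all income on y: y* = M/P_y, x* = 0.
Numerically: x* = 0, y* = 33.6.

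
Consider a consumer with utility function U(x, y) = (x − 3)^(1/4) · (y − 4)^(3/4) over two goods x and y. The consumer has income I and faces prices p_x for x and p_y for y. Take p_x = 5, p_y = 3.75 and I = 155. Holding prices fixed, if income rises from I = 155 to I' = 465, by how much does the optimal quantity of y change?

Δy* = 62

Discretionary income = 155 − 3·5 − 4·3.75 = 125; y* = 4 + 0.75·125/3.75 = 29.
At I' = 465: y* = 91. Change: 91 − 29 = 62.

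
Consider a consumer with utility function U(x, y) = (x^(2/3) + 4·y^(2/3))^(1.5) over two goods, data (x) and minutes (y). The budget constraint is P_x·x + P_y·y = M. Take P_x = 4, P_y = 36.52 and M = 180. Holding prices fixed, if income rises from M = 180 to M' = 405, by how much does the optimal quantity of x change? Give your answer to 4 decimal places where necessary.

MU_x ∝ x^(-1/3), MU_y ∝ 4·y^(-1/3), so MRS = (1/4)·(y/x)^(1/3) = P_x/P_y.
Hence y/x = (4·P_x/P_y)^(1/(1/3)), i.e. raised to the 3 power.
With the ratio pinned down, the budget gives x* = M/(P_x + P_y·(y/x)) and y* = (y/x)·x*.
Numerically y/x = 0.084095, so x* = 180/(4 + 36.52·0.084095) = 25.4556.
At M' = 405: x* = 57.2751. Change: 57.2751 − 25.4556 = 31.8195.

Δx* = 31.8195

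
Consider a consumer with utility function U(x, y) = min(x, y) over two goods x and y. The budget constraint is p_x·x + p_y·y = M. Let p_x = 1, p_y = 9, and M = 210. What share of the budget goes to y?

Here 1 + 9 = 10, giving x* = 21 and y* = 21.
Expenditure on y: 9·21 = 189; share = 0.9.

share on y = 0.9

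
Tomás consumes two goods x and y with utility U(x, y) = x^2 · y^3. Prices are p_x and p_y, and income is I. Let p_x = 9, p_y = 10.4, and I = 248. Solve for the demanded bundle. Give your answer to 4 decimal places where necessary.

x* = 11.0222, y* = 14.3077

Tangency: MRS = (2/3)·y/x = p_x/p_y.
So 2·p_y·y = 3·p_x·x; combined with the budget, a share 0.4 of income goes to x.
Demand: x*(p_x,p_y,I) = 0.4·I/p_x and y* = 0.6·I/p_y.
At p_x=9, p_y=10.4, I=248: x* = 0.4·248/9 = 11.0222, y* = 14.3077.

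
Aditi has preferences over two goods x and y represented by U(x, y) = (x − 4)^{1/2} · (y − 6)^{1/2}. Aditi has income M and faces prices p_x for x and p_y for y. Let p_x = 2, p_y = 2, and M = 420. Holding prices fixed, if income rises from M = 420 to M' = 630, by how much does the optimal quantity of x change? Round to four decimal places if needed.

Δx* = 52.5

This is Cobb-Douglas in (x−4, y−6): tangency gives 0.5·p_y·(y−6) = 0.5·p_x·(x−4).
Substituting into the budget: x* = 4 + 0.5·(M − 4·p_x − 6·p_y)/p_x, and y* = 6 + 0.5·(…)/p_y.
Discretionary income = 420 − 4·2 − 6·2 = 400; x* = 4 + 0.5·400/2 = 104.
At M' = 630: x* = 156.5. Change: 156.5 − 104 = 52.5.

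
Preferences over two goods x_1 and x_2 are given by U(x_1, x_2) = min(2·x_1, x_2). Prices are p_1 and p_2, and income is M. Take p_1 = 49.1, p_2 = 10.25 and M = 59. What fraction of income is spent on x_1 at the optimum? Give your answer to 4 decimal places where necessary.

Leontief preferences: the optimum is at the kink where x_1/1 = x_2/2, i.e. x_2 = 2·x_1.
Budget: p_1·x_1 + p_2·2·x_1 = M, so (p_1 + 2·p_2)·x_1 = M.
Demand: x_1*(p_1,p_2,M) = M/(p_1 + 2·p_2), x_2* = 2·M/(p_1 + 2·p_2).
Here 49.1 + 2·10.25 = 69.6, giving x_1* = 0.8477 and x_2* = 1.6954.
Expenditure on x_1: 49.1·0.8477 = 41.6221; share = 0.7055.

share on x_1 = 0.7055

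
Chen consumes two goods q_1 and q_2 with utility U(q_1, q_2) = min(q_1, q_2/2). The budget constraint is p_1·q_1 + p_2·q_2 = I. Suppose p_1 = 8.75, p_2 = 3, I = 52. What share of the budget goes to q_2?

share on q_2 = 0.4068

Leontief preferences: the optimum is at the kink where q_1/1 = q_2/2, i.e. q_2 = 2·q_1.
Budget: p_1·q_1 + p_2·2·q_1 = I, so (p_1 + 2·p_2)·q_1 = I.
Demand: q_1*(p_1,p_2,I) = I/(p_1 + 2·p_2), q_2* = 2·I/(p_1 + 2·p_2).
Here 8.75 + 2·3 = 14.75, giving q_1* = 3.5254 and q_2* = 7.0508.
Expenditure on q_2: 3·7.0508 = 21.1525; share = 0.4068.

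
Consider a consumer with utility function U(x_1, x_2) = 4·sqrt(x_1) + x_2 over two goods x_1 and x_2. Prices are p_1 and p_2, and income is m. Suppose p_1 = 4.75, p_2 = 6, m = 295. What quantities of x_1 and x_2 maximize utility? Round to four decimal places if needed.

Set MRS = p_1/p_2: 2·x_1^(−1/2) = p_1/p_2.
Thus x_1* = (2·p_2/p_1)² — independent of m — with the rest of income spent on x_2.
Plugging in: x_1* = (2·6/4.75)² = 6.3823, x_2* = 44.114.

x_1* = 6.3823, x_2* = 44.114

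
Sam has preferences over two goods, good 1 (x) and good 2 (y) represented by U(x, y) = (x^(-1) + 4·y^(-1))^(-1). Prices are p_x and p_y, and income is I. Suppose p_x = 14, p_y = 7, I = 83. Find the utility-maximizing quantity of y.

y* = 6.9458

Numerically y/x = 2.828427, so x* = 83/(14 + 7·2.828427) = 2.4557 and y* = 2.828427·2.4557 = 6.9458.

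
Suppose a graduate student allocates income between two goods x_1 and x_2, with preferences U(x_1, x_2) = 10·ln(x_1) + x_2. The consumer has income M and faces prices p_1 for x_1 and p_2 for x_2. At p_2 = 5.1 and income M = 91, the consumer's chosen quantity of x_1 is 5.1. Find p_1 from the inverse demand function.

p_1 = 10

MU_x_1 = 10/x_1, MU_x_2 = 1. Tangency: 10/x_1 = p_1/p_2.
So x_1*(p_1,p_2) = 10·p_2/p_1, independent of income; and x_2* = (M − 10·p_2)/p_2.
Set x_1* = 5.1 in the demand function and solve for p_1: p_1 = 10.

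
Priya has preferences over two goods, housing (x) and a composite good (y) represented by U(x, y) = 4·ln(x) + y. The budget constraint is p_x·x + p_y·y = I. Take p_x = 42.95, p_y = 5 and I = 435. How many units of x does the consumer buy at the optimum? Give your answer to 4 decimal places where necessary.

Set MRS = p_x/p_y: (4/x)/1 = p_x/p_y.
So x*(p_x,p_y) = 4·p_y/p_x, independent of income; and y* = (I − 4·p_y)/p_y.
At the given prices: x* = 4·5/42.95 = 0.4657.

x* = 0.4657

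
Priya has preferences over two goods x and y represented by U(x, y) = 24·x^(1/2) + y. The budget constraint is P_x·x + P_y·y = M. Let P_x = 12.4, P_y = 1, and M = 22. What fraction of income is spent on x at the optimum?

MU_x = 12/√x, MU_y = 1. Tangency: 12/√x = P_x/P_y.
Thus x* = (12·P_y/P_x)² — independent of M — with the rest of income spent on y.
Plugging in: x* = (12·1/12.4)² = 0.9365, y* = 10.3871.
Expenditure on x: 12.4·0.9365 = 11.6129; share = 0.5279.

share on x = 0.5279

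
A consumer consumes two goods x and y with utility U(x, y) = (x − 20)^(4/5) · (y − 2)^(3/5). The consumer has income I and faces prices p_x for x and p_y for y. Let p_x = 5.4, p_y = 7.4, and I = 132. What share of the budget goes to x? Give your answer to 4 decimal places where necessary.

This is Cobb-Douglas in (x−20, y−2): tangency gives 0.8·p_y·(y−2) = 0.6·p_x·(x−20).
After buying the subsistence bundle (20, 2), a share 4/7 of the remaining income goes to x: x* = 20 + 4/7·(I − 20p_x − 2p_y)/p_x.
Discretionary income = 132 − 20·5.4 − 2·7.4 = 9.2; x* = 20 + 4/7·9.2/5.4 = 20.9735; y* = 2 + 3/7·9.2/7.4 = 2.5328.
Expenditure on x: 5.4·20.9735 = 113.2571; share = 0.858.

share on x = 0.858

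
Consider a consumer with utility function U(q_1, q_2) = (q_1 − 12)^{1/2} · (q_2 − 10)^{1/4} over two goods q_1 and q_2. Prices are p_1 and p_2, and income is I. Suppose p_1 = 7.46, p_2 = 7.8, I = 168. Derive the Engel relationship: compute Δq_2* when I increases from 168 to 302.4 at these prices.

Δq_2* = 5.7436

MRS = 2·(q_2−10)/(q_1−12). Tangency with p_1/p_2 gives q_2−10 = (1/2)·(p_1/p_2)·(q_1−12).
After buying the subsistence bundle (12, 10), a share 2/3 of the remaining income goes to q_1: q_1* = 12 + 2/3·(I − 12p_1 − 10p_2)/p_1.
Discretionary income = 168 − 12·7.46 − 10·7.8 = 0.48; q_2* = 10 + 1/3·0.48/7.8 = 10.0205.
At I' = 302.4: q_2* = 15.7641. Change: 15.7641 − 10.0205 = 5.7436.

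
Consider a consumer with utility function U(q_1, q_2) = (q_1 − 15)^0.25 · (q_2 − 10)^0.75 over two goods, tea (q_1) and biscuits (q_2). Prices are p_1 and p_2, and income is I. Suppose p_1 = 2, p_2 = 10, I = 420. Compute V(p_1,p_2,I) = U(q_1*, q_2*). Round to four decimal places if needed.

Let q_1' = q_1−15, q_2' = q_2−10. MRS = (1/3)·q_2'/q_1' = p_1/p_2.
Substituting into the budget: q_1* = 15 + 0.25·(I − 15·p_1 − 10·p_2)/p_1, and q_2* = 10 + 0.75·(…)/p_2.
Discretionary income = 420 − 15·2 − 10·10 = 290; q_1* = 15 + 0.25·290/2 = 51.25; q_2* = 10 + 0.75·290/10 = 31.75.
Utility at the optimum: U(51.25, 31.75) = 24.7128.

V = 24.7128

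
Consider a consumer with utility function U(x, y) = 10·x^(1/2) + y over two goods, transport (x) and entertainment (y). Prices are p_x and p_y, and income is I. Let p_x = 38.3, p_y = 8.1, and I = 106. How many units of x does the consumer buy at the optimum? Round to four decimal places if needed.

x* = 1.1182

Plugging in: x* = (5·8.1/38.3)² = 1.1182.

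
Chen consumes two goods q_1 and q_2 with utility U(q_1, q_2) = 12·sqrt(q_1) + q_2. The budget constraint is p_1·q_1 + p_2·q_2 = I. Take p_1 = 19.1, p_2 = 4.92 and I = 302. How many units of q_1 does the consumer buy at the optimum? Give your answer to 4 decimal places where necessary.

Thus q_1* = (6·p_2/p_1)² — independent of I — with the rest of income spent on q_2.
Plugging in: q_1* = (6·4.92/19.1)² = 2.3887.

q_1* = 2.3887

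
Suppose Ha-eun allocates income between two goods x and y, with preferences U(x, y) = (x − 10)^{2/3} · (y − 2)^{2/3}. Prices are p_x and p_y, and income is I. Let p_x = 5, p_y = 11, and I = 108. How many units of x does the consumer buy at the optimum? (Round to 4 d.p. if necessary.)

x* = 13.6

Let x' = x−10, y' = y−2. MRS = y'/x' = p_x/p_y.
Substituting into the budget: x* = 10 + 0.5·(I − 10·p_x − 2·p_y)/p_x, and y* = 2 + 0.5·(…)/p_y.
Discretionary income = 108 − 10·5 − 2·11 = 36; x* = 10 + 0.5·36/5 = 13.6.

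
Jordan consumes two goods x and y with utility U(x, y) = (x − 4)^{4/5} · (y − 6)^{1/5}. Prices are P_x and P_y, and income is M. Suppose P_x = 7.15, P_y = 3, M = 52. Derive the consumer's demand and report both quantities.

After buying the subsistence bundle (4, 6), a share 0.8 of the remaining income goes to x: x* = 4 + 0.8·(M − 4P_x − 6P_y)/P_x.
Discretionary income = 52 − 4·7.15 − 6·3 = 5.4; x* = 4 + 0.8·5.4/7.15 = 4.6042; y* = 6 + 0.2·5.4/3 = 6.36.

x* = 4.6042, y* = 6.36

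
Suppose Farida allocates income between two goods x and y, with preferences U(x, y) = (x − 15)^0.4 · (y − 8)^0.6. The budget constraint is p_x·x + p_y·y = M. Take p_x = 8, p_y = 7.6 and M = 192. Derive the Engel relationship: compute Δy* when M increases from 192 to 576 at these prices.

Δy* = 30.3158

This is Cobb-Douglas in (x−15, y−8): tangency gives 0.4·p_y·(y−8) = 0.6·p_x·(x−15).
Substituting into the budget: x* = 15 + 0.4·(M − 15·p_x − 8·p_y)/p_x, and y* = 8 + 0.6·(…)/p_y.
Discretionary income = 192 − 15·8 − 8·7.6 = 11.2; y* = 8 + 0.6·11.2/7.6 = 8.8842.
At M' = 576: y* = 39.2. Change: 39.2 − 8.8842 = 30.3158.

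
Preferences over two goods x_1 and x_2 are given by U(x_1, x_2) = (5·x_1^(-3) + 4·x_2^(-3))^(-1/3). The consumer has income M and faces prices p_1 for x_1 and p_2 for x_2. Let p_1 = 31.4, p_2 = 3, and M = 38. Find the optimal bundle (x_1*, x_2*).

MU_x_1 ∝ 5·x_1^(-4), MU_x_2 ∝ 4·x_2^(-4), so MRS = (5/4)·(x_2/x_1)^(4) = p_1/p_2.
Hence x_2/x_1 = ((4/5)·p_1/p_2)^(1/(4)), i.e. raised to the 0.25 power.
With the ratio pinned down, the budget gives x_1* = M/(p_1 + p_2·(x_2/x_1)) and x_2* = (x_2/x_1)·x_1*.
Numerically x_2/x_1 = 1.701079, so x_1* = 38/(31.4 + 3·1.701079) = 1.041 and x_2* = 1.701079·1.041 = 1.7708.

x_1* = 1.041, x_2* = 1.7708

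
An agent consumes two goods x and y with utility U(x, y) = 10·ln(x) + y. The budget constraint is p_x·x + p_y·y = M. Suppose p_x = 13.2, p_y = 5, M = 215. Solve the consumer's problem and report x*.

MU_x = 10/x, MU_y = 1. Tangency: 10/x = p_x/p_y.
So x*(p_x,p_y) = 10·p_y/p_x, independent of income; and y* = (M − 10·p_y)/p_y.
At the given prices: x* = 10·5/13.2 = 3.7879.

x* = 3.7879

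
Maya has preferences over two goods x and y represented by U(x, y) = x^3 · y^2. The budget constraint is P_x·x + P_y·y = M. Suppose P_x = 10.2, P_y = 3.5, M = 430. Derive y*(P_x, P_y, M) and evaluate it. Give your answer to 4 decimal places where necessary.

The MRS is (3/2)·y/x. Set MRS = P_x/P_y.
So 3·P_y·y = 2·P_x·x; combined with the budget, a share 0.6 of income goes to x.
Demand: x*(P_x,P_y,M) = 0.6·M/P_x and y* = 0.4·M/P_y.
At P_x=10.2, P_y=3.5, M=430: y* = 0.4·430/3.5 = 49.1429.

y* = 49.1429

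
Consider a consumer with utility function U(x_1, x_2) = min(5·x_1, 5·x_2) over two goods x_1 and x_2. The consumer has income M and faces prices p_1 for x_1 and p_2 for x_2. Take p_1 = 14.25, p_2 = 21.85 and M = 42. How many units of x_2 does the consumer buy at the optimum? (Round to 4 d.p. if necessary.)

Leontief preferences: the optimum is at the kink where x_1/5 = x_2/5, i.e. x_2 = x_1.
Budget: p_1·x_1 + p_2·x_1 = M, so (5·p_1 + 5·p_2)·x_1 = 5·M.
Demand: x_1*(p_1,p_2,M) = 5·M/(5·p_1 + 5·p_2), x_2* = 5·M/(5·p_1 + 5·p_2).
Here 5·14.25 + 5·21.85 = 180.5, giving x_2* = 1.1634.

x_2* = 1.1634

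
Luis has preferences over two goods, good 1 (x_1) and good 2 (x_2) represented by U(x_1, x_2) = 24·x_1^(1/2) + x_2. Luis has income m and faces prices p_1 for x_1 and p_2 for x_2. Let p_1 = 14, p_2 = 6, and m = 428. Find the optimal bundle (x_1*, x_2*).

x_1* = 26.449, x_2* = 9.619

MU_x_1 = 12/√x_1, MU_x_2 = 1. Tangency: 12/√x_1 = p_1/p_2.
Thus x_1* = (12·p_2/p_1)² — independent of m — with the rest of income spent on x_2.
Plugging in: x_1* = (12·6/14)² = 26.449, x_2* = 9.619.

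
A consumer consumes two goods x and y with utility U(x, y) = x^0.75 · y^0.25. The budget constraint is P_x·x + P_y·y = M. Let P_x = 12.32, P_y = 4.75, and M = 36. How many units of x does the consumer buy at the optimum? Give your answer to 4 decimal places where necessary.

Tangency: MRS = 3·y/x = P_x/P_y.
Rearranging, P_y·y = (1/3)·P_x·x. Substituting into the budget gives P_x·x·(1 + (1/3)) = M.
Demand: x*(P_x,P_y,M) = 0.75·M/P_x and y* = 0.25·M/P_y.
At P_x=12.32, P_y=4.75, M=36: x* = 0.75·36/12.32 = 2.1916.

x* = 2.1916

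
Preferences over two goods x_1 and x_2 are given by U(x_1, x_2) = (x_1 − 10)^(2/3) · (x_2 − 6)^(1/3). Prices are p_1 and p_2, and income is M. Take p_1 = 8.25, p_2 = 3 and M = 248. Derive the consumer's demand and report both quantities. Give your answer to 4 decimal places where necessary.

x_1* = 21.9192, x_2* = 22.3889

This is Cobb-Douglas in (x_1−10, x_2−6): tangency gives 2/3·p_2·(x_2−6) = 1/3·p_1·(x_1−10).
Substituting into the budget: x_1* = 10 + 2/3·(M − 10·p_1 − 6·p_2)/p_1, and x_2* = 6 + 1/3·(…)/p_2.
Discretionary income = 248 − 10·8.25 − 6·3 = 147.5; x_1* = 10 + 2/3·147.5/8.25 = 21.9192; x_2* = 6 + 1/3·147.5/3 = 22.3889.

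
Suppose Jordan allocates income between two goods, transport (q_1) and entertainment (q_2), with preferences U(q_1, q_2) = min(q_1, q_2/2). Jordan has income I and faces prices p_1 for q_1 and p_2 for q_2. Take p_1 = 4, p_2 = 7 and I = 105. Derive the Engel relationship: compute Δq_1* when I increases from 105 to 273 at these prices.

Δq_1* = 9.3333

With perfect complements, no substitution: consume in ratio q_1:q_2 = 1:2.
Budget: p_1·q_1 + p_2·2·q_1 = I, so (p_1 + 2·p_2)·q_1 = I.
Demand: q_1*(p_1,p_2,I) = I/(p_1 + 2·p_2), q_2* = 2·I/(p_1 + 2·p_2).
Here 4 + 2·7 = 18, giving q_1* = 5.8333.
At I' = 273: q_1* = 15.1667. Change: 15.1667 − 5.8333 = 9.3333.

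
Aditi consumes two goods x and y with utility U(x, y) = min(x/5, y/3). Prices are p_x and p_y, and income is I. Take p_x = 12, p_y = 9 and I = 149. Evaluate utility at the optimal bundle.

With perfect complements, no substitution: consume in ratio x:y = 5:3.
Budget: p_x·x + p_y·(3/5)·x = I, so (5·p_x + 3·p_y)·x = 5·I.
Demand: x*(p_x,p_y,I) = 5·I/(5·p_x + 3·p_y), y* = 3·I/(5·p_x + 3·p_y).
Here 5·12 + 3·9 = 87, giving x* = 8.5632 and y* = 5.1379.
Utility at the optimum: U(8.5632, 5.1379) = 1.7126.

V = 1.7126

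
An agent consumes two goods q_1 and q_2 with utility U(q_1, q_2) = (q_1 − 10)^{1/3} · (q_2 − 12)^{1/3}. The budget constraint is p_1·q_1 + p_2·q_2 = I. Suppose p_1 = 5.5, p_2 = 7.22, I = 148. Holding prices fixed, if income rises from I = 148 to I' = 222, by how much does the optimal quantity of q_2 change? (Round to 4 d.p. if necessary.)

Δq_2* = 5.1247

This is Cobb-Douglas in (q_1−10, q_2−12): tangency gives 1/3·p_2·(q_2−12) = 1/3·p_1·(q_1−10).
After buying the subsistence bundle (10, 12), a share 0.5 of the remaining income goes to q_1: q_1* = 10 + 0.5·(I − 10p_1 − 12p_2)/p_1.
Discretionary income = 148 − 10·5.5 − 12·7.22 = 6.36; q_2* = 12 + 0.5·6.36/7.22 = 12.4404.
At I' = 222: q_2* = 17.5651. Change: 17.5651 − 12.4404 = 5.1247.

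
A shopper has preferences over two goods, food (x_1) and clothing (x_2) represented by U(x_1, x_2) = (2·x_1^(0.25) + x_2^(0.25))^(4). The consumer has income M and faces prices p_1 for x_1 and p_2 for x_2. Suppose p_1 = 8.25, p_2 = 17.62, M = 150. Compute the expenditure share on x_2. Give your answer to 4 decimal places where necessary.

From the CES first-order condition, 2·(x_2/x_1)^(0.75) = p_1/p_2.
Solve for the ratio: x_2/x_1 = [(1/2)·p_1/p_2]^(4/3).
With the ratio pinned down, the budget gives x_1* = M/(p_1 + p_2·(x_2/x_1)) and x_2* = (x_2/x_1)·x_1*.
Numerically x_2/x_1 = 0.144286, so x_1* = 150/(8.25 + 17.62·0.144286) = 13.8988 and x_2* = 0.144286·13.8988 = 2.0054.
Expenditure on x_2: 17.62·2.0054 = 35.3351; share = 0.2356.

share on x_2 = 0.2356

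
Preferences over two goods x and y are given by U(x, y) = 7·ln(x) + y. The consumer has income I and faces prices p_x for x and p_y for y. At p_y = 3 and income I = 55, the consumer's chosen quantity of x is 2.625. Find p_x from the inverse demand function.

MU_x = 7/x, MU_y = 1. Tangency: 7/x = p_x/p_y.
So x*(p_x,p_y) = 7·p_y/p_x, independent of income; and y* = (I − 7·p_y)/p_y.
Set x* = 2.625 in the demand function and solve for p_x: p_x = 8.

p_x = 8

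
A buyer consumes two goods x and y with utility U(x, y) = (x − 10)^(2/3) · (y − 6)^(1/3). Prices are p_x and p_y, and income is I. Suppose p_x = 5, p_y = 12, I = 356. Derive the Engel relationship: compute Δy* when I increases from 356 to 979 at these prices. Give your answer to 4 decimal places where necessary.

Δy* = 17.3056

After buying the subsistence bundle (10, 6), a share 2/3 of the remaining income goes to x: x* = 10 + 2/3·(I − 10p_x − 6p_y)/p_x.
Discretionary income = 356 − 10·5 − 6·12 = 234; y* = 6 + 1/3·234/12 = 12.5.
At I' = 979: y* = 29.8056. Change: 29.8056 − 12.5 = 17.3056.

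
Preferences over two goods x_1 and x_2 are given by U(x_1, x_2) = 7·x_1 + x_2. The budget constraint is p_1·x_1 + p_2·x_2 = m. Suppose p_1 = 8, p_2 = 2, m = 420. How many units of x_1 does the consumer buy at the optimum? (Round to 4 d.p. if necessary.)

x_1* = 52.5

Perfect substitutes: compare marginal utility per dollar. 7/p_1 vs 1/p_2 → 0.875 vs 0.5.
x_1 gives more utility per dollar, so spend all income on x_1: x_1* = m/p_1, x_2* = 0.
Numerically: x_1* = 52.5, x_2* = 0.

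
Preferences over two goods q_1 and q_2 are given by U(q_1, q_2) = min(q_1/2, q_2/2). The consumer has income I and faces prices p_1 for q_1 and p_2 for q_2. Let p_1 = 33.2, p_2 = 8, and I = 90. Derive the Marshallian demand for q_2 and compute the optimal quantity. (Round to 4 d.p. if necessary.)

Leontief preferences: the optimum is at the kink where q_1/2 = q_2/2, i.e. q_2 = q_1.
Budget: p_1·q_1 + p_2·q_1 = I, so (2·p_1 + 2·p_2)·q_1 = 2·I.
Demand: q_1*(p_1,p_2,I) = 2·I/(2·p_1 + 2·p_2), q_2* = 2·I/(2·p_1 + 2·p_2).
Here 2·33.2 + 2·8 = 82.4, giving q_2* = 2.1845.

q_2* = 2.1845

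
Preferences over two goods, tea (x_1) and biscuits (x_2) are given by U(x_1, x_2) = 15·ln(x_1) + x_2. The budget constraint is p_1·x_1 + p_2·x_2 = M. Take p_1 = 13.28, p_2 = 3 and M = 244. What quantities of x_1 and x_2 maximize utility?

So x_1*(p_1,p_2) = 15·p_2/p_1, independent of income; and x_2* = (M − 15·p_2)/p_2.
At the given prices: x_1* = 15·3/13.28 = 3.3886, and x_2* = 66.3333.

x_1* = 3.3886, x_2* = 66.3333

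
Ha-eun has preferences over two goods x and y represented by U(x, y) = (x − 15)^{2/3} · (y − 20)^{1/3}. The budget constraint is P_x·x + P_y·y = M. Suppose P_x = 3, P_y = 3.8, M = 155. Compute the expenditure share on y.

share on y = 0.5634

Let x' = x−15, y' = y−20. MRS = 2·y'/x' = P_x/P_y.
Substituting into the budget: x* = 15 + 2/3·(M − 15·P_x − 20·P_y)/P_x, and y* = 20 + 1/3·(…)/P_y.
Discretionary income = 155 − 15·3 − 20·3.8 = 34; x* = 15 + 2/3·34/3 = 22.5556; y* = 20 + 1/3·34/3.8 = 22.9825.
Expenditure on y: 3.8·22.9825 = 87.3333; share = 0.5634.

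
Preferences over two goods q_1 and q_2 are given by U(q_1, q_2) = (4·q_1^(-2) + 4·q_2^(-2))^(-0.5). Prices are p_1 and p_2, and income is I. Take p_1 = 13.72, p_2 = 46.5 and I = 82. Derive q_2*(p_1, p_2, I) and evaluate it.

q_2* = 1.2219

From the CES first-order condition, (q_2/q_1)^(3) = p_1/p_2.
Solve for the ratio: q_2/q_1 = [p_1/p_2]^(1/3).
Substitute q_2 = (q_2/q_1)·q_1 into the budget: q_1* = I/(p_1 + p_2·(q_2/q_1)).
Numerically q_2/q_1 = 0.665733, so q_1* = 82/(13.72 + 46.5·0.665733) = 1.8354 and q_2* = 0.665733·1.8354 = 1.2219.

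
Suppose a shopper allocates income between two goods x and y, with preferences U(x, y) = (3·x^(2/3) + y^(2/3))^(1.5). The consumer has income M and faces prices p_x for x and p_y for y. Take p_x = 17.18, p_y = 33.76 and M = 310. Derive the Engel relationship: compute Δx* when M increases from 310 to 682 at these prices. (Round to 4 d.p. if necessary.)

From the CES first-order condition, 3·(y/x)^(1/3) = p_x/p_y.
Solve for the ratio: y/x = [(1/3)·p_x/p_y]^(3).
With the ratio pinned down, the budget gives x* = M/(p_x + p_y·(y/x)) and y* = (y/x)·x*.
Numerically y/x = 0.004881, so x* = 310/(17.18 + 33.76·0.004881) = 17.8728.
At M' = 682: x* = 39.3202. Change: 39.3202 − 17.8728 = 21.4474.

Δx* = 21.4474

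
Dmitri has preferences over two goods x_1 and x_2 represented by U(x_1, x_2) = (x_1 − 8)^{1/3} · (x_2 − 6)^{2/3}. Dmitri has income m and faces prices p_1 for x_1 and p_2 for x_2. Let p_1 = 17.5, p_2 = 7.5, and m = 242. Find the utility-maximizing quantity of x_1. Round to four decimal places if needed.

Let x_1' = x_1−8, x_2' = x_2−6. MRS = (1/2)·x_2'/x_1' = p_1/p_2.
Substituting into the budget: x_1* = 8 + 1/3·(m − 8·p_1 − 6·p_2)/p_1, and x_2* = 6 + 2/3·(…)/p_2.
Discretionary income = 242 − 8·17.5 − 6·7.5 = 57; x_1* = 8 + 1/3·57/17.5 = 9.0857.

x_1* = 9.0857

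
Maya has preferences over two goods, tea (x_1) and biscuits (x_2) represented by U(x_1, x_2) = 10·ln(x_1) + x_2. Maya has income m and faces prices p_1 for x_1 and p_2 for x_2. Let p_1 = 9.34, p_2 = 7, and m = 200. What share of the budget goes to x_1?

Set MRS = p_1/p_2: (10/x_1)/1 = p_1/p_2.
So x_1*(p_1,p_2) = 10·p_2/p_1, independent of income; and x_2* = (m − 10·p_2)/p_2.
At the given prices: x_1* = 10·7/9.34 = 7.4946, and x_2* = 18.5714.
Expenditure on x_1: 9.34·7.4946 = 70; share = 0.35.

share on x_1 = 0.35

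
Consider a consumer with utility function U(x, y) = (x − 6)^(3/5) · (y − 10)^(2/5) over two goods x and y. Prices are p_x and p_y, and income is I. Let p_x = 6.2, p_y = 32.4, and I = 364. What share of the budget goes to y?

share on y = 0.8932

MRS = (3/2)·(y−10)/(x−6). Tangency with p_x/p_y gives y−10 = (2/3)·(p_x/p_y)·(x−6).
After buying the subsistence bundle (6, 10), a share 0.6 of the remaining income goes to x: x* = 6 + 0.6·(I − 6p_x − 10p_y)/p_x.
Discretionary income = 364 − 6·6.2 − 10·32.4 = 2.8; x* = 6 + 0.6·2.8/6.2 = 6.271; y* = 10 + 0.4·2.8/32.4 = 10.0346.
Expenditure on y: 32.4·10.0346 = 325.12; share = 0.8932.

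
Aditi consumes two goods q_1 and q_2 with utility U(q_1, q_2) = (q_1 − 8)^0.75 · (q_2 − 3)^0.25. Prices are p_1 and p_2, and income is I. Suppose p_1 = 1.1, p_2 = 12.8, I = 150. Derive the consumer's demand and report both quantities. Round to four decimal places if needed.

q_1* = 78.0909, q_2* = 5.0078

MRS = 3·(q_2−3)/(q_1−8). Tangency with p_1/p_2 gives q_2−3 = (1/3)·(p_1/p_2)·(q_1−8).
After buying the subsistence bundle (8, 3), a share 0.75 of the remaining income goes to q_1: q_1* = 8 + 0.75·(I − 8p_1 − 3p_2)/p_1.
Discretionary income = 150 − 8·1.1 − 3·12.8 = 102.8; q_1* = 8 + 0.75·102.8/1.1 = 78.0909; q_2* = 3 + 0.25·102.8/12.8 = 5.0078.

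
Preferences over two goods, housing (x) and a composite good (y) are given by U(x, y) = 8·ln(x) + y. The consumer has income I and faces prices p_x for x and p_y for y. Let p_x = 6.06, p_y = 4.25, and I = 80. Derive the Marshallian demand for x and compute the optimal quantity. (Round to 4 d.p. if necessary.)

x* = 5.6106

Set MRS = p_x/p_y: (8/x)/1 = p_x/p_y.
So x*(p_x,p_y) = 8·p_y/p_x, independent of income; and y* = (I − 8·p_y)/p_y.
At the given prices: x* = 8·4.25/6.06 = 5.6106.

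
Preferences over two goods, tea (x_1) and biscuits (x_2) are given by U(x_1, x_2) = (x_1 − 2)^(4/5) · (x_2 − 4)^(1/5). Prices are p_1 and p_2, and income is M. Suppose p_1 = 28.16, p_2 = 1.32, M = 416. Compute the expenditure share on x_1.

share on x_1 = 0.8169

This is Cobb-Douglas in (x_1−2, x_2−4): tangency gives 0.8·p_2·(x_2−4) = 0.2·p_1·(x_1−2).
Substituting into the budget: x_1* = 2 + 0.8·(M − 2·p_1 − 4·p_2)/p_1, and x_2* = 4 + 0.2·(…)/p_2.
Discretionary income = 416 − 2·28.16 − 4·1.32 = 354.4; x_1* = 2 + 0.8·354.4/28.16 = 12.0682; x_2* = 4 + 0.2·354.4/1.32 = 57.697.
Expenditure on x_1: 28.16·12.0682 = 339.84; share = 0.8169.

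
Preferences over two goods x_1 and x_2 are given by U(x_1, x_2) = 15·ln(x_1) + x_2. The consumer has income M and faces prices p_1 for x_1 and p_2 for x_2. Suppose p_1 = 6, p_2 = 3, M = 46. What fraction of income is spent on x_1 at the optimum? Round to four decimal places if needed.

share on x_1 = 0.9783

Set MRS = p_1/p_2: (15/x_1)/1 = p_1/p_2.
So x_1*(p_1,p_2) = 15·p_2/p_1, independent of income; and x_2* = (M − 15·p_2)/p_2.
At the given prices: x_1* = 15·3/6 = 7.5, and x_2* = 0.3333.
Expenditure on x_1: 6·7.5 = 45; share = 0.9783.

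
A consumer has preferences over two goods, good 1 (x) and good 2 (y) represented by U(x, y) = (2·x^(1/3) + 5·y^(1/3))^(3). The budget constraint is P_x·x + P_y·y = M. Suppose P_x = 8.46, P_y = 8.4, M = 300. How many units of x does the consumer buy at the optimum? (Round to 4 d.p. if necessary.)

MRS = MU_x/MU_y = (2/5)·(y/x)^(2/3). Set equal to P_x/P_y.
Hence y/x = ((5/2)·P_x/P_y)^(1/(2/3)), i.e. raised to the 1.5 power.
Substitute y = (y/x)·x into the budget: x* = M/(P_x + P_y·(y/x)).
Numerically y/x = 3.995275, so x* = 300/(8.46 + 8.4·3.995275) = 7.1394.

x* = 7.1394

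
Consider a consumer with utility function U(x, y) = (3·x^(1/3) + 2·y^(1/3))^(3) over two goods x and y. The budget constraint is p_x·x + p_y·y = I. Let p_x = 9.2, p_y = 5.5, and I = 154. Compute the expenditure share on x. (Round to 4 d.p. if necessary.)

share on x = 0.5869

From the CES first-order condition, (3/2)·(y/x)^(2/3) = p_x/p_y.
Hence y/x = ((2/3)·p_x/p_y)^(1/(2/3)), i.e. raised to the 1.5 power.
With the ratio pinned down, the budget gives x* = I/(p_x + p_y·(y/x)) and y* = (y/x)·x*.
Numerically y/x = 1.177608, so x* = 154/(9.2 + 5.5·1.177608) = 9.8234 and y* = 1.177608·9.8234 = 11.5681.
Expenditure on x: 9.2·9.8234 = 90.3753; share = 0.5869.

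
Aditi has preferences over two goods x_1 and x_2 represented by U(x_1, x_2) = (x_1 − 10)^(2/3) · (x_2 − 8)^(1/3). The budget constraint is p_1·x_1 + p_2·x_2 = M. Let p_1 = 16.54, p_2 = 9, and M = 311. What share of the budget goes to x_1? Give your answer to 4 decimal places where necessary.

share on x_1 = 0.6896

This is Cobb-Douglas in (x_1−10, x_2−8): tangency gives 2/3·p_2·(x_2−8) = 1/3·p_1·(x_1−10).
Substituting into the budget: x_1* = 10 + 2/3·(M − 10·p_1 − 8·p_2)/p_1, and x_2* = 8 + 1/3·(…)/p_2.
Discretionary income = 311 − 10·16.54 − 8·9 = 73.6; x_1* = 10 + 2/3·73.6/16.54 = 12.9665; x_2* = 8 + 1/3·73.6/9 = 10.7259.
Expenditure on x_1: 16.54·12.9665 = 214.4667; share = 0.6896.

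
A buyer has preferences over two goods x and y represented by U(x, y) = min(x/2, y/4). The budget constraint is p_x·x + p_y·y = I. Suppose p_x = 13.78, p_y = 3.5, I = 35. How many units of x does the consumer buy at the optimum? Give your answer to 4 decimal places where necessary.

Leontief preferences: the optimum is at the kink where x/2 = y/4, i.e. y = 2·x.
Budget: p_x·x + p_y·2·x = I, so (2·p_x + 4·p_y)·x = 2·I.
Demand: x*(p_x,p_y,I) = 2·I/(2·p_x + 4·p_y), y* = 4·I/(2·p_x + 4·p_y).
Here 2·13.78 + 4·3.5 = 41.56, giving x* = 1.6843.

x* = 1.6843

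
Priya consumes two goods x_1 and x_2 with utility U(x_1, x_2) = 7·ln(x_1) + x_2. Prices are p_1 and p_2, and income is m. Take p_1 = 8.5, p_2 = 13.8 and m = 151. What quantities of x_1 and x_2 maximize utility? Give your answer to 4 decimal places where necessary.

Set MRS = p_1/p_2: (7/x_1)/1 = p_1/p_2.
So x_1*(p_1,p_2) = 7·p_2/p_1, independent of income; and x_2* = (m − 7·p_2)/p_2.
At the given prices: x_1* = 7·13.8/8.5 = 11.3647, and x_2* = 3.942.

x_1* = 11.3647, x_2* = 3.942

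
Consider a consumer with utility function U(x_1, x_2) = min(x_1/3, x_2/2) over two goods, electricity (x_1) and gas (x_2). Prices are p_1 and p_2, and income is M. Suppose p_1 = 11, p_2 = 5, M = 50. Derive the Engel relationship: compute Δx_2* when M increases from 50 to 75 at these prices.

Δx_2* = 1.1628

Demand: x_1*(p_1,p_2,M) = 3·M/(3·p_1 + 2·p_2), x_2* = 2·M/(3·p_1 + 2·p_2).
Here 3·11 + 2·5 = 43, giving x_2* = 2.3256.
At M' = 75: x_2* = 3.4884. Change: 3.4884 − 2.3256 = 1.1628.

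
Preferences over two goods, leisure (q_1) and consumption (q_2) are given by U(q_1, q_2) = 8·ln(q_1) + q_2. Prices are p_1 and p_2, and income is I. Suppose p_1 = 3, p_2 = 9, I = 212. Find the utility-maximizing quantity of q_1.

q_1* = 24

Set MRS = p_1/p_2: (8/q_1)/1 = p_1/p_2.
So q_1*(p_1,p_2) = 8·p_2/p_1, independent of income; and q_2* = (I − 8·p_2)/p_2.
At the given prices: q_1* = 8·9/3 = 24.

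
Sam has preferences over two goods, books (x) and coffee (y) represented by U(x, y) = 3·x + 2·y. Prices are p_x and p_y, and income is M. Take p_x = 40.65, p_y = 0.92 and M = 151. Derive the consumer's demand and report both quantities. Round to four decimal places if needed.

x* = 0, y* = 164.1304

Linear utility — the consumer picks whichever good has higher MU/price: 3/40.65 = 0.0738 vs 2/0.92 = 2.1739.
y gives more utility per dollar, so spend all income on y: y* = M/p_y, x* = 0.
Numerically: x* = 0, y* = 164.1304.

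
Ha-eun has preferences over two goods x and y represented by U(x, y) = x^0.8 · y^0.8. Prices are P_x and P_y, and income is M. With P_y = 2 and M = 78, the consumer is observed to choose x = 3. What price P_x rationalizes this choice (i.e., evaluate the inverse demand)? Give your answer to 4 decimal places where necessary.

P_x = 13

The MRS is y/x. Set MRS = P_x/P_y.
Rearranging, P_y·y = P_x·x. Substituting into the budget gives P_x·x·(1 + 1) = M.
Demand: x*(P_x,P_y,M) = 0.5·M/P_x and y* = 0.5·M/P_y.
Set x* = 3 in the demand function and solve for P_x: P_x = 13.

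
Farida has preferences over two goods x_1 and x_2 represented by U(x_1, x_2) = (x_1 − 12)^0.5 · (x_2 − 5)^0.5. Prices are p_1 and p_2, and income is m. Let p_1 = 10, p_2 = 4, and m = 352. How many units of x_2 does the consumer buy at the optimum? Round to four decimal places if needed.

x_2* = 31.5

Let x_1' = x_1−12, x_2' = x_2−5. MRS = x_2'/x_1' = p_1/p_2.
After buying the subsistence bundle (12, 5), a share 0.5 of the remaining income goes to x_1: x_1* = 12 + 0.5·(m − 12p_1 − 5p_2)/p_1.
Discretionary income = 352 − 12·10 − 5·4 = 212; x_2* = 5 + 0.5·212/4 = 31.5.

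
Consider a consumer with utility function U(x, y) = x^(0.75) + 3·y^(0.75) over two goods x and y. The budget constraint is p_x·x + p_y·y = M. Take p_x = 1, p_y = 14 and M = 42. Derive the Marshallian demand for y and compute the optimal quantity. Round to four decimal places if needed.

Numerically y/x = 0.002108, so x* = 42/(1 + 14·0.002108) = 40.7958 and y* = 0.002108·40.7958 = 0.086.

y* = 0.086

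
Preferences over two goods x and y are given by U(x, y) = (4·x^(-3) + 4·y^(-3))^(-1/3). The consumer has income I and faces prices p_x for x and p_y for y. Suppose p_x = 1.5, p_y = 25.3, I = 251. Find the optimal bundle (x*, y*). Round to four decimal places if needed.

x* = 17.9487, y* = 8.8568

MU_x ∝ 4·x^(-4), MU_y ∝ 4·y^(-4), so MRS = (y/x)^(4) = p_x/p_y.
Hence y/x = (p_x/p_y)^(1/(4)), i.e. raised to the 0.25 power.
Substitute y = (y/x)·x into the budget: x* = I/(p_x + p_y·(y/x)).
Numerically y/x = 0.493449, so x* = 251/(1.5 + 25.3·0.493449) = 17.9487 and y* = 0.493449·17.9487 = 8.8568.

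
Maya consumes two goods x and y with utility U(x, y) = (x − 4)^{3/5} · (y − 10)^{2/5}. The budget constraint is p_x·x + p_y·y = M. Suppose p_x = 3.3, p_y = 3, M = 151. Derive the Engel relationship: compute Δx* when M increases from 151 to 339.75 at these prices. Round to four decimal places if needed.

This is Cobb-Douglas in (x−4, y−10): tangency gives 0.6·p_y·(y−10) = 0.4·p_x·(x−4).
Substituting into the budget: x* = 4 + 0.6·(M − 4·p_x − 10·p_y)/p_x, and y* = 10 + 0.4·(…)/p_y.
Discretionary income = 151 − 4·3.3 − 10·3 = 107.8; x* = 4 + 0.6·107.8/3.3 = 23.6.
At M' = 339.75: x* = 57.9182. Change: 57.9182 − 23.6 = 34.3182.

Δx* = 34.3182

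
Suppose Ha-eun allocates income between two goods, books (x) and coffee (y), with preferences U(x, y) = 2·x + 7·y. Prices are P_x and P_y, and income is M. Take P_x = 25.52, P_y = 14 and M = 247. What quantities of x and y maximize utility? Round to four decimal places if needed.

Linear utility — the consumer picks whichever good has higher MU/price: 2/25.52 = 0.0784 vs 7/14 = 0.5.
y gives more utility per dollar, so spend all income on y: y* = M/P_y, x* = 0.
Numerically: x* = 0, y* = 17.6429.

x* = 0, y* = 17.6429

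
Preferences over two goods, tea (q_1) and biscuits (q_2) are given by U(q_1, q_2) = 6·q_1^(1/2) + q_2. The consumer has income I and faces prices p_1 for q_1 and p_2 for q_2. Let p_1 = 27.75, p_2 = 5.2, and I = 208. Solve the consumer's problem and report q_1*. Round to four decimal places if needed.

q_1* = 0.316

Utility is quasi-linear in q_2; the FOC for q_1 is 3/√q_1 = p_1/p_2.
Thus q_1* = (3·p_2/p_1)² — independent of I — with the rest of income spent on q_2.
Plugging in: q_1* = (3·5.2/27.75)² = 0.316.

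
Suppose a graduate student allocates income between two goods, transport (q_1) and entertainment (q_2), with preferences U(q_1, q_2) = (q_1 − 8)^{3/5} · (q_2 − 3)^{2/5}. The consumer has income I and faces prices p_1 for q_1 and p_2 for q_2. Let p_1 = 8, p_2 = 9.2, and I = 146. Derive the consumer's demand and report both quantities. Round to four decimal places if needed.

Let q_1' = q_1−8, q_2' = q_2−3. MRS = (3/2)·q_2'/q_1' = p_1/p_2.
Substituting into the budget: q_1* = 8 + 0.6·(I − 8·p_1 − 3·p_2)/p_1, and q_2* = 3 + 0.4·(…)/p_2.
Discretionary income = 146 − 8·8 − 3·9.2 = 54.4; q_1* = 8 + 0.6·54.4/8 = 12.08; q_2* = 3 + 0.4·54.4/9.2 = 5.3652.

q_1* = 12.08, q_2* = 5.3652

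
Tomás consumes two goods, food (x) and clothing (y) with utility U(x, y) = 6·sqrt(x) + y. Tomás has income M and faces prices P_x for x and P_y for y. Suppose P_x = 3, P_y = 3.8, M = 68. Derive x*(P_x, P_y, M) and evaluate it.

x* = 14.44

Thus x* = (3·P_y/P_x)² — independent of M — with the rest of income spent on y.
Plugging in: x* = (3·3.8/3)² = 14.44.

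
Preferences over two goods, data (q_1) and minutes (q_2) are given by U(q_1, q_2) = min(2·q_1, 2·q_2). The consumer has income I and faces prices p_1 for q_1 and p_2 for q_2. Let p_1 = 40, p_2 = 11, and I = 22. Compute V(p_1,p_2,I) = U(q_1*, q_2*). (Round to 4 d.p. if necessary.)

Leontief preferences: the optimum is at the kink where q_1/2 = q_2/2, i.e. q_2 = q_1.
Budget: p_1·q_1 + p_2·q_1 = I, so (2·p_1 + 2·p_2)·q_1 = 2·I.
Demand: q_1*(p_1,p_2,I) = 2·I/(2·p_1 + 2·p_2), q_2* = 2·I/(2·p_1 + 2·p_2).
Here 2·40 + 2·11 = 102, giving q_1* = 0.4314 and q_2* = 0.4314.
Utility at the optimum: U(0.4314, 0.4314) = 0.8627.

V = 0.8627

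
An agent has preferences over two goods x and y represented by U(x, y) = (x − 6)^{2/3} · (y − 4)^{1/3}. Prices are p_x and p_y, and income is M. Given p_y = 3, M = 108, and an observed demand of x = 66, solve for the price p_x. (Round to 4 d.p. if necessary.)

p_x = 1

MRS = 2·(y−4)/(x−6). Tangency with p_x/p_y gives y−4 = (1/2)·(p_x/p_y)·(x−6).
After buying the subsistence bundle (6, 4), a share 2/3 of the remaining income goes to x: x* = 6 + 2/3·(M − 6p_x − 4p_y)/p_x.
Set x* = 66 in the demand function and solve for p_x: p_x = 1.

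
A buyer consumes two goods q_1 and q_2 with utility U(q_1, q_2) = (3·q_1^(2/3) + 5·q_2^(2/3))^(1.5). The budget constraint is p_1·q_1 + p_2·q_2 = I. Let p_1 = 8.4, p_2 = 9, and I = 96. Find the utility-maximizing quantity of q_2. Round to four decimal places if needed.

MU_q_1 ∝ 3·q_1^(-1/3), MU_q_2 ∝ 5·q_2^(-1/3), so MRS = (3/5)·(q_2/q_1)^(1/3) = p_1/p_2.
Hence q_2/q_1 = ((5/3)·p_1/p_2)^(1/(1/3)), i.e. raised to the 3 power.
With the ratio pinned down, the budget gives q_1* = I/(p_1 + p_2·(q_2/q_1)) and q_2* = (q_2/q_1)·q_1*.
Numerically q_2/q_1 = 3.76406, so q_1* = 96/(8.4 + 9·3.76406) = 2.2708 and q_2* = 3.76406·2.2708 = 8.5473.

q_2* = 8.5473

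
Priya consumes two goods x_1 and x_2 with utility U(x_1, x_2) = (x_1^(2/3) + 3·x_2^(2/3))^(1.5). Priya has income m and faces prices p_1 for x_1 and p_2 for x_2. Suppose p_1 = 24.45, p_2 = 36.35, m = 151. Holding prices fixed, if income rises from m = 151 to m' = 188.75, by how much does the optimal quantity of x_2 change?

Δx_2* = 0.9599

From the CES first-order condition, (1/3)·(x_2/x_1)^(1/3) = p_1/p_2.
Solve for the ratio: x_2/x_1 = [3·p_1/p_2]^(3).
Substitute x_2 = (x_2/x_1)·x_1 into the budget: x_1* = m/(p_1 + p_2·(x_2/x_1)).
Numerically x_2/x_1 = 8.216505, so x_1* = 151/(24.45 + 36.35·8.216505) = 0.4673 and x_2* = 8.216505·0.4673 = 3.8397.
At m' = 188.75: x_2* = 4.7997. Change: 4.7997 − 3.8397 = 0.9599.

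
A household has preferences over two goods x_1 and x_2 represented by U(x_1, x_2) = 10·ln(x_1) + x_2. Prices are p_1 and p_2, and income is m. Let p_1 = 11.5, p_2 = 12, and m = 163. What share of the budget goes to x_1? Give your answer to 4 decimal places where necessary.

MU_x_1 = 10/x_1, MU_x_2 = 1. Tangency: 10/x_1 = p_1/p_2.
So x_1*(p_1,p_2) = 10·p_2/p_1, independent of income; and x_2* = (m − 10·p_2)/p_2.
At the given prices: x_1* = 10·12/11.5 = 10.4348, and x_2* = 3.5833.
Expenditure on x_1: 11.5·10.4348 = 120; share = 0.7362.

share on x_1 = 0.7362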